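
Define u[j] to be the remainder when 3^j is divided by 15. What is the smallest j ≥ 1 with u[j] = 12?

3

Listing terms: u[0] = 1, u[1] = 3, u[2] = 9, u[3] = 12, u[4] = 6, u[5] = 3.
Since u[5] = u[1] = 3, the sequence is eventually periodic: after a pre-period of length 1 it cycles with period 4.
The value 12 first appears (with j ≥ 1) at u[3].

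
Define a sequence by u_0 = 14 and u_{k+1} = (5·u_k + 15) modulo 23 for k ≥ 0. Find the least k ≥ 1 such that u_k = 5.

Listing terms: u_0 = 14; u_1 = 16; u_2 = 3; u_3 = 7; u_4 = 4; u_5 = 12; u_6 = 6; u_7 = 22; u_8 = 10; u_9 = 19; u_{10} = 18; u_{11} = 13; u_{12} = 11; u_{13} = 1; u_{14} = 20; u_{15} = 0; u_{16} = 15; u_{17} = 21; u_{18} = 5; u_{19} = 17; u_{20} = 8; u_{21} = 9; u_{22} = 14.
The sequence repeats with period 22.
The value 5 first appears (with k ≥ 1) at u_{18}.

18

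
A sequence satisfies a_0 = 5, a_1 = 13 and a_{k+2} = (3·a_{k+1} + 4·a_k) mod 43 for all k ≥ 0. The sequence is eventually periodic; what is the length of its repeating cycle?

14

Listing terms: a_0 = 5, a_1 = 13, a_2 = 16, a_3 = 14, a_4 = 20, a_5 = 30, a_6 = 41, a_7 = 28, a_8 = 33, a_9 = 39, a_{10} = 34, a_{11} = 0, a_{12} = 7, a_{13} = 21, a_{14} = 5, a_{15} = 13.
Since (a_{14}, a_{15}) = (a_0, a_1) = (5, 13) (two consecutive terms determine the rest), the sequence is periodic with period 14.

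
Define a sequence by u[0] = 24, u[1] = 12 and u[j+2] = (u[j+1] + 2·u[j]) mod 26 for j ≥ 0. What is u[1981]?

We have u[0] = 24; u[1] = 12; u[2] = 8; u[3] = 6; u[4] = 22; u[5] = 8; u[6] = 0; u[7] = 16; u[8] = 16; u[9] = 22; u[10] = 2; u[11] = 20; u[12] = 24; u[13] = 12.
Since (u[12], u[13]) = (u[0], u[1]) = (24, 12) (two consecutive terms determine the rest), the sequence is periodic with period 12.
(1981 - 0) mod 12 = 1, so u[1981] = u[1] = 12.

12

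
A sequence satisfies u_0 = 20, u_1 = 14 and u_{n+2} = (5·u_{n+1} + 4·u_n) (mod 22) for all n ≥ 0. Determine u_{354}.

Computing terms: u_0 = 20,  u_1 = 14,  u_2 = 18,  u_3 = 14,  u_4 = 10,  u_5 = 18,  u_6 = 20,  u_7 = 18,  u_8 = 16,  u_9 = 20,  u_{10} = 10,  u_{11} = 20,  u_{12} = 8,  u_{13} = 10,  u_{14} = 16,  u_{15} = 10,  u_{16} = 4,  u_{17} = 16,  u_{18} = 8,  u_{19} = 16,  u_{20} = 2,  u_{21} = 8,  u_{22} = 4,  u_{23} = 8,  u_{24} = 12,  u_{25} = 4,  u_{26} = 2,  u_{27} = 4,  u_{28} = 6,  u_{29} = 2,  u_{30} = 12,  u_{31} = 2,  u_{32} = 14,  u_{33} = 12,  u_{34} = 6,  u_{35} = 12,  u_{36} = 18,  u_{37} = 6,  u_{38} = 14,  u_{39} = 6,  u_{40} = 20,  u_{41} = 14.
The sequence repeats with period 40.
(354 - 0) mod 40 = 34, so u_{354} = u_{34} = 6.

6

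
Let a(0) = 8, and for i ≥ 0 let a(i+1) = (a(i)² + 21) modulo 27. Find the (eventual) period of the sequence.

6

We have a(0) = 8, a(1) = 4, a(2) = 10, a(3) = 13, a(4) = 1, a(5) = 22, a(6) = 19, a(7) = 4.
Since a(7) = a(1) = 4, the sequence is eventually periodic: after a pre-period of length 1 it cycles with period 6.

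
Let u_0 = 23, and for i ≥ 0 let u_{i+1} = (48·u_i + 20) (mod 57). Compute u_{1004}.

Listing terms: u_0 = 23,  u_1 = 41,  u_2 = 50,  u_3 = 26,  u_4 = 14,  u_5 = 8,  u_6 = 5,  u_7 = 32,  u_8 = 17,  u_9 = 38,  u_{10} = 20,  u_{11} = 11,  u_{12} = 35,  u_{13} = 47,  u_{14} = 53,  u_{15} = 56,  u_{16} = 29,  u_{17} = 44,  u_{18} = 23.
Since u_{18} = u_0 = 23, the sequence is periodic with period 18.
So u_{1004} = u_{0 + ((1004-0) mod 18)} = u_{14} = 53.

53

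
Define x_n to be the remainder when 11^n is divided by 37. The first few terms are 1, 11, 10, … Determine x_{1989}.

x_0 = 1, x_1 = 11, x_2 = 10, x_3 = 36, x_4 = 26, x_5 = 27, x_6 = 1.
The sequence repeats with period 6.
(1989 - 0) mod 6 = 3, so x_{1989} = x_3 = 36.

36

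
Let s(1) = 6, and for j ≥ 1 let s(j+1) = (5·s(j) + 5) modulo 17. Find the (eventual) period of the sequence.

16

Listing terms: s(1) = 6, s(2) = 1, s(3) = 10, s(4) = 4, s(5) = 8, s(6) = 11, s(7) = 9, s(8) = 16, s(9) = 0, s(10) = 5, s(11) = 13, s(12) = 2, s(13) = 15, s(14) = 12, s(15) = 14, s(16) = 7, s(17) = 6.
The sequence repeats with period 16.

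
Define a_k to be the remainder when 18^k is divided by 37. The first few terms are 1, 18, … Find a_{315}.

Listing terms: a_0 = 1,  a_1 = 18,  a_2 = 28,  a_3 = 23,  a_4 = 7,  a_5 = 15,  a_6 = 11,  a_7 = 13,  a_8 = 12,  a_9 = 31,  a_{10} = 3,  a_{11} = 17,  a_{12} = 10,  a_{13} = 32,  a_{14} = 21,  a_{15} = 8,  a_{16} = 33,  a_{17} = 2,  a_{18} = 36,  a_{19} = 19,  a_{20} = 9,  a_{21} = 14,  a_{22} = 30,  a_{23} = 22,  a_{24} = 26,  a_{25} = 24,  a_{26} = 25,  a_{27} = 6,  a_{28} = 34,  a_{29} = 20,  a_{30} = 27,  a_{31} = 5,  a_{32} = 16,  a_{33} = 29,  a_{34} = 4,  a_{35} = 35,  a_{36} = 1.
The sequence repeats with period 36.
(315 - 0) mod 36 = 27, so a_{315} = a_{27} = 6.

6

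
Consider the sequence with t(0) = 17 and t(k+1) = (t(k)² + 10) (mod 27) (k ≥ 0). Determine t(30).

17

We have t(0) = 17,  t(1) = 2,  t(2) = 14,  t(3) = 17.
The sequence repeats with period 3.
So t(30) = t(0 + ((30-0) mod 3)) = t(0) = 17.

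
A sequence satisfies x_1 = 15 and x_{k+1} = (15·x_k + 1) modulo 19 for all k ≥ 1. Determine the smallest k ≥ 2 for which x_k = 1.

15

Computing terms: x_1 = 15; x_2 = 17; x_3 = 9; x_4 = 3; x_5 = 8; x_6 = 7; x_7 = 11; x_8 = 14; x_9 = 2; x_{10} = 12; x_{11} = 10; x_{12} = 18; x_{13} = 5; x_{14} = 0; x_{15} = 1; x_{16} = 16; x_{17} = 13; x_{18} = 6; x_{19} = 15.
The sequence repeats with period 18.
The value 1 first appears (with k ≥ 2) at x_{15}.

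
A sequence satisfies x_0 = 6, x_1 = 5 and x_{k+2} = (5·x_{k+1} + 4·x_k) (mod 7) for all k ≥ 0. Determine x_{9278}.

Computing terms: x_0 = 6,  x_1 = 5,  x_2 = 0,  x_3 = 6,  x_4 = 2,  x_5 = 6,  x_6 = 3,  x_7 = 4,  x_8 = 4,  x_9 = 1,  x_{10} = 0,  x_{11} = 4,  x_{12} = 6,  x_{13} = 4,  x_{14} = 2,  x_{15} = 5,  x_{16} = 5,  x_{17} = 3,  x_{18} = 0,  x_{19} = 5,  x_{20} = 4,  x_{21} = 5,  x_{22} = 6,  x_{23} = 1,  x_{24} = 1,  x_{25} = 2,  x_{26} = 0,  x_{27} = 1,  x_{28} = 5,  x_{29} = 1,  x_{30} = 4,  x_{31} = 3,  x_{32} = 3,  x_{33} = 6,  x_{34} = 0,  x_{35} = 3,  x_{36} = 1,  x_{37} = 3,  x_{38} = 5,  x_{39} = 2,  x_{40} = 2,  x_{41} = 4,  x_{42} = 0,  x_{43} = 2,  x_{44} = 3,  x_{45} = 2,  x_{46} = 1,  x_{47} = 6,  x_{48} = 6,  x_{49} = 5.
The sequence repeats with period 48.
(9278 - 0) mod 48 = 14, so x_{9278} = x_{14} = 2.

2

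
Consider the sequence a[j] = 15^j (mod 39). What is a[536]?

9

Listing terms: a[1] = 15,  a[2] = 30,  a[3] = 21,  a[4] = 3,  a[5] = 6,  a[6] = 12,  a[7] = 24,  a[8] = 9,  a[9] = 18,  a[10] = 36,  a[11] = 33,  a[12] = 27,  a[13] = 15.
Since a[13] = a[1] = 15, the sequence is periodic with period 12.
So a[536] = a[1 + ((536-1) mod 12)] = a[8] = 9.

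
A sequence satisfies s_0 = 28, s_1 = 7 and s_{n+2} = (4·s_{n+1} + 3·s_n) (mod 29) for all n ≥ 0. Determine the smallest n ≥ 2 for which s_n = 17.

We have s_0 = 28, s_1 = 7, s_2 = 25, s_3 = 5, s_4 = 8, s_5 = 18, s_6 = 9, s_7 = 3, s_8 = 10, s_9 = 20, s_{10} = 23, s_{11} = 7, s_{12} = 10, s_{13} = 3, s_{14} = 13, s_{15} = 3, s_{16} = 22, s_{17} = 10, s_{18} = 19, s_{19} = 19, s_{20} = 17, s_{21} = 9, s_{22} = 0, s_{23} = 27, s_{24} = 21, s_{25} = 20, s_{26} = 27, s_{27} = 23, s_{28} = 28, s_{29} = 7.
The sequence repeats with period 28.
The value 17 first appears (with n ≥ 2) at s_{20}.

20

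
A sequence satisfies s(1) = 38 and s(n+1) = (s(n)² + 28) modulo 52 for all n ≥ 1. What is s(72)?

32

s(1) = 38, s(2) = 16, s(3) = 24, s(4) = 32, s(5) = 12, s(6) = 16.
Since s(6) = s(2) = 16, the sequence is eventually periodic: after a pre-period of length 1 it cycles with period 4.
For n ≥ 2, s(n) depends only on (n - 2) mod 4. (72 - 2) mod 4 = 2, so s(72) = s(4) = 32.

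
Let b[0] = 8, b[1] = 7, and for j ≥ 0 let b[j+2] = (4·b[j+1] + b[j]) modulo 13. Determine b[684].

9

Computing terms: b[0] = 8, b[1] = 7, b[2] = 10, b[3] = 8, b[4] = 3, b[5] = 7, b[6] = 5, b[7] = 1, b[8] = 9, b[9] = 11, b[10] = 1, b[11] = 2, b[12] = 9, b[13] = 12, b[14] = 5, b[15] = 6, b[16] = 3, b[17] = 5, b[18] = 10, b[19] = 6, b[20] = 8, b[21] = 12, b[22] = 4, b[23] = 2, b[24] = 12, b[25] = 11, b[26] = 4, b[27] = 1, b[28] = 8, b[29] = 7.
The sequence repeats with period 28.
(684 - 0) mod 28 = 12, so b[684] = b[12] = 9.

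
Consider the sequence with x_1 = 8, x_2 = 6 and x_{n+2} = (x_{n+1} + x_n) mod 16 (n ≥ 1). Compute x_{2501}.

x_1 = 8,  x_2 = 6,  x_3 = 14,  x_4 = 4,  x_5 = 2,  x_6 = 6,  x_7 = 8,  x_8 = 14,  x_9 = 6,  x_{10} = 4,  x_{11} = 10,  x_{12} = 14,  x_{13} = 8,  x_{14} = 6.
Since (x_{13}, x_{14}) = (x_1, x_2) = (8, 6) (two consecutive terms determine the rest), the sequence is periodic with period 12.
(2501 - 1) mod 12 = 4, so x_{2501} = x_5 = 2.

2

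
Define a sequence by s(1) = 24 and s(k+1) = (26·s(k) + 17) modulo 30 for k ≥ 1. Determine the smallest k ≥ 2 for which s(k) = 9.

11

Listing terms: s(1) = 24; s(2) = 11; s(3) = 3; s(4) = 5; s(5) = 27; s(6) = 29; s(7) = 21; s(8) = 23; s(9) = 15; s(10) = 17; s(11) = 9; s(12) = 11.
Since s(12) = s(2) = 11, the sequence is eventually periodic: after a pre-period of length 1 it cycles with period 10.
The value 9 first appears (with k ≥ 2) at s(11).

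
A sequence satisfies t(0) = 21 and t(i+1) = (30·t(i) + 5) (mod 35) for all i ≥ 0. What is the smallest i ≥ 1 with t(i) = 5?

t(0) = 21,  t(1) = 5,  t(2) = 15,  t(3) = 0,  t(4) = 5.
Since t(4) = t(1) = 5, the sequence is eventually periodic: after a pre-period of length 1 it cycles with period 3.
The value 5 first appears (with i ≥ 1) at t(1).

1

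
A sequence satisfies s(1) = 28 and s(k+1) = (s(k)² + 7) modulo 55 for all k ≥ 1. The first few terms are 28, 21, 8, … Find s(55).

38

Listing terms: s(1) = 28; s(2) = 21; s(3) = 8; s(4) = 16; s(5) = 43; s(6) = 41; s(7) = 38; s(8) = 21.
Since s(8) = s(2) = 21, the sequence is eventually periodic: after a pre-period of length 1 it cycles with period 6.
For k ≥ 2, s(k) depends only on (k - 2) mod 6. (55 - 2) mod 6 = 5, so s(55) = s(7) = 38.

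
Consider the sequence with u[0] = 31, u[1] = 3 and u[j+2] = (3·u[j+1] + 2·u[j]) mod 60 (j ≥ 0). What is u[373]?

Computing terms: u[0] = 31, u[1] = 3, u[2] = 11, u[3] = 39, u[4] = 19, u[5] = 15, u[6] = 23, u[7] = 39, u[8] = 43, u[9] = 27, u[10] = 47, u[11] = 15, u[12] = 19, u[13] = 27, u[14] = 59, u[15] = 51, u[16] = 31, u[17] = 15, u[18] = 47, u[19] = 51, u[20] = 7, u[21] = 3, u[22] = 23, u[23] = 15, u[24] = 31, u[25] = 3.
The sequence repeats with period 24.
So u[373] = u[0 + ((373-0) mod 24)] = u[13] = 27.

27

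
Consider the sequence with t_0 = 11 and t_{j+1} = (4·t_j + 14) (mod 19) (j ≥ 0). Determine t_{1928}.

18

We have t_0 = 11,  t_1 = 1,  t_2 = 18,  t_3 = 10,  t_4 = 16,  t_5 = 2,  t_6 = 3,  t_7 = 7,  t_8 = 4,  t_9 = 11.
Since t_9 = t_0 = 11, the sequence is periodic with period 9.
(1928 - 0) mod 9 = 2, so t_{1928} = t_2 = 18.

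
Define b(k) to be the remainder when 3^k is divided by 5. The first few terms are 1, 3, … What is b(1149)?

3

Computing terms: b(0) = 1; b(1) = 3; b(2) = 4; b(3) = 2; b(4) = 1.
The sequence repeats with period 4.
(1149 - 0) mod 4 = 1, so b(1149) = b(1) = 3.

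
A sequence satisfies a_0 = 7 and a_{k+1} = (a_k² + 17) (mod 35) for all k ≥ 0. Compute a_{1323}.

a_0 = 7,  a_1 = 31,  a_2 = 33,  a_3 = 21,  a_4 = 3,  a_5 = 26,  a_6 = 28,  a_7 = 31.
Since a_7 = a_1 = 31, the sequence is eventually periodic: after a pre-period of length 1 it cycles with period 6.
For k ≥ 1, a_k depends only on (k - 1) mod 6. (1323 - 1) mod 6 = 2, so a_{1323} = a_3 = 21.

21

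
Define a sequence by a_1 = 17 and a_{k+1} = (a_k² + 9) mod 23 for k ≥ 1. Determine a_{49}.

Computing terms: a_1 = 17; a_2 = 22; a_3 = 10; a_4 = 17.
Since a_4 = a_1 = 17, the sequence is periodic with period 3.
(49 - 1) mod 3 = 0, so a_{49} = a_1 = 17.

17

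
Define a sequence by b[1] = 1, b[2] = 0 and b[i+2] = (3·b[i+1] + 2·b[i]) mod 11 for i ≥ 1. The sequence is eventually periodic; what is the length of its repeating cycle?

We have b[1] = 1,  b[2] = 0,  b[3] = 2,  b[4] = 6,  b[5] = 0,  b[6] = 1,  b[7] = 3,  b[8] = 0,  b[9] = 6,  b[10] = 7,  b[11] = 0,  b[12] = 3,  b[13] = 9,  b[14] = 0,  b[15] = 7,  b[16] = 10,  b[17] = 0,  b[18] = 9,  b[19] = 5,  b[20] = 0,  b[21] = 10,  b[22] = 8,  b[23] = 0,  b[24] = 5,  b[25] = 4,  b[26] = 0,  b[27] = 8,  b[28] = 2,  b[29] = 0,  b[30] = 4,  b[31] = 1,  b[32] = 0.
Since (b[31], b[32]) = (b[1], b[2]) = (1, 0) (two consecutive terms determine the rest), the sequence is periodic with period 30.

30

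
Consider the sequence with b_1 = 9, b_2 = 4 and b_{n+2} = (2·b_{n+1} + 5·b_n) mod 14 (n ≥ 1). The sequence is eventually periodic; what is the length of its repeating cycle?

Listing terms: b_1 = 9, b_2 = 4, b_3 = 11, b_4 = 0, b_5 = 13, b_6 = 12, b_7 = 5, b_8 = 0, b_9 = 11, b_{10} = 8, b_{11} = 1, b_{12} = 0, b_{13} = 5, b_{14} = 10, b_{15} = 3, b_{16} = 0, b_{17} = 1, b_{18} = 2, b_{19} = 9, b_{20} = 0, b_{21} = 3, b_{22} = 6, b_{23} = 13, b_{24} = 0, b_{25} = 9, b_{26} = 4.
Since (b_{25}, b_{26}) = (b_1, b_2) = (9, 4) (two consecutive terms determine the rest), the sequence is periodic with period 24.

24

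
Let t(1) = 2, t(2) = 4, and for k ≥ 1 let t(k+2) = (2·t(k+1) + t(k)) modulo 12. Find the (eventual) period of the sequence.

8

t(1) = 2,  t(2) = 4,  t(3) = 10,  t(4) = 0,  t(5) = 10,  t(6) = 8,  t(7) = 2,  t(8) = 0,  t(9) = 2,  t(10) = 4.
The sequence repeats with period 8.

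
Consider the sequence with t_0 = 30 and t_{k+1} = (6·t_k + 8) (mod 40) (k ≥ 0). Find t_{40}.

0

Listing terms: t_0 = 30,  t_1 = 28,  t_2 = 16,  t_3 = 24,  t_4 = 32,  t_5 = 0,  t_6 = 8,  t_7 = 16.
Since t_7 = t_2 = 16, the sequence is eventually periodic: after a pre-period of length 2 it cycles with period 5.
For k ≥ 2, t_k depends only on (k - 2) mod 5. (40 - 2) mod 5 = 3, so t_{40} = t_5 = 0.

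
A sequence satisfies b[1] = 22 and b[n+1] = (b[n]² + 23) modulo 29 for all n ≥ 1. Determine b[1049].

b[1] = 22,  b[2] = 14,  b[3] = 16,  b[4] = 18,  b[5] = 28,  b[6] = 24,  b[7] = 19,  b[8] = 7,  b[9] = 14.
Since b[9] = b[2] = 14, the sequence is eventually periodic: after a pre-period of length 1 it cycles with period 7.
For n ≥ 2, b[n] depends only on (n - 2) mod 7. (1049 - 2) mod 7 = 4, so b[1049] = b[6] = 24.

24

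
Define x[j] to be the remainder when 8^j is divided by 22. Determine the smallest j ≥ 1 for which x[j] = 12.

10

Computing terms: x[0] = 1, x[1] = 8, x[2] = 20, x[3] = 6, x[4] = 4, x[5] = 10, x[6] = 14, x[7] = 2, x[8] = 16, x[9] = 18, x[10] = 12, x[11] = 8.
Since x[11] = x[1] = 8, the sequence is eventually periodic: after a pre-period of length 1 it cycles with period 10.
The value 12 first appears (with j ≥ 1) at x[10].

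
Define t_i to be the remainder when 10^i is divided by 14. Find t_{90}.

Listing terms: t_0 = 1; t_1 = 10; t_2 = 2; t_3 = 6; t_4 = 4; t_5 = 12; t_6 = 8; t_7 = 10.
Since t_7 = t_1 = 10, the sequence is eventually periodic: after a pre-period of length 1 it cycles with period 6.
For i ≥ 1, t_i depends only on (i - 1) mod 6. (90 - 1) mod 6 = 5, so t_{90} = t_6 = 8.

8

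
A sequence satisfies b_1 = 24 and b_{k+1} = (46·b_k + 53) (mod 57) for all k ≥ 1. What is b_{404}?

17

We have b_1 = 24; b_2 = 17; b_3 = 37; b_4 = 45; b_5 = 14; b_6 = 13; b_7 = 24.
Since b_7 = b_1 = 24, the sequence is periodic with period 6.
(404 - 1) mod 6 = 1, so b_{404} = b_2 = 17.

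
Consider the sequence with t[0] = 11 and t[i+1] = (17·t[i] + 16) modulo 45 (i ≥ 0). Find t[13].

Listing terms: t[0] = 11, t[1] = 23, t[2] = 2, t[3] = 5, t[4] = 11.
The sequence repeats with period 4.
So t[13] = t[0 + ((13-0) mod 4)] = t[1] = 23.

23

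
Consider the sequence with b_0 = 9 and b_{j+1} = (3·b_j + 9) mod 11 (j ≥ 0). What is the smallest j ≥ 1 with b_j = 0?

We have b_0 = 9,  b_1 = 3,  b_2 = 7,  b_3 = 8,  b_4 = 0,  b_5 = 9.
The sequence repeats with period 5.
The value 0 first appears (with j ≥ 1) at b_4.

4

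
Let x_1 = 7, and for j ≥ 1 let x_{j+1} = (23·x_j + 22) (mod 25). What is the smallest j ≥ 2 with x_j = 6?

3

We have x_1 = 7,  x_2 = 8,  x_3 = 6,  x_4 = 10,  x_5 = 2,  x_6 = 18,  x_7 = 11,  x_8 = 0,  x_9 = 22,  x_{10} = 3,  x_{11} = 16,  x_{12} = 15,  x_{13} = 17,  x_{14} = 13,  x_{15} = 21,  x_{16} = 5,  x_{17} = 12,  x_{18} = 23,  x_{19} = 1,  x_{20} = 20,  x_{21} = 7.
The sequence repeats with period 20.
The value 6 first appears (with j ≥ 2) at x_3.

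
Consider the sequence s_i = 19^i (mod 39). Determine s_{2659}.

We have s_0 = 1; s_1 = 19; s_2 = 10; s_3 = 34; s_4 = 22; s_5 = 28; s_6 = 25; s_7 = 7; s_8 = 16; s_9 = 31; s_{10} = 4; s_{11} = 37; s_{12} = 1.
Since s_{12} = s_0 = 1, the sequence is periodic with period 12.
(2659 - 0) mod 12 = 7, so s_{2659} = s_7 = 7.

7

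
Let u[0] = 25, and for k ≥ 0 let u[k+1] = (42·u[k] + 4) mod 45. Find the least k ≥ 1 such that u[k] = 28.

u[0] = 25, u[1] = 19, u[2] = 37, u[3] = 28, u[4] = 10, u[5] = 19.
Since u[5] = u[1] = 19, the sequence is eventually periodic: after a pre-period of length 1 it cycles with period 4.
The value 28 first appears (with k ≥ 1) at u[3].

3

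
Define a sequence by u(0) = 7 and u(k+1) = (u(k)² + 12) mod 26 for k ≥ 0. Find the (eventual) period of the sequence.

3

We have u(0) = 7,  u(1) = 9,  u(2) = 15,  u(3) = 3,  u(4) = 21,  u(5) = 11,  u(6) = 3.
Since u(6) = u(3) = 3, the sequence is eventually periodic: after a pre-period of length 3 it cycles with period 3.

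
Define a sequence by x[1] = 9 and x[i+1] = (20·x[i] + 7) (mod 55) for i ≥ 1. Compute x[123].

7

Listing terms: x[1] = 9, x[2] = 22, x[3] = 7, x[4] = 37, x[5] = 32, x[6] = 42, x[7] = 22.
Since x[7] = x[2] = 22, the sequence is eventually periodic: after a pre-period of length 1 it cycles with period 5.
For i ≥ 2, x[i] depends only on (i - 2) mod 5. (123 - 2) mod 5 = 1, so x[123] = x[3] = 7.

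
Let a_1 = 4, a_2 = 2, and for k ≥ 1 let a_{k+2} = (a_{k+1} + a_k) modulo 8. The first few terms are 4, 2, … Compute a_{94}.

0

Listing terms: a_1 = 4,  a_2 = 2,  a_3 = 6,  a_4 = 0,  a_5 = 6,  a_6 = 6,  a_7 = 4,  a_8 = 2.
Since (a_7, a_8) = (a_1, a_2) = (4, 2) (two consecutive terms determine the rest), the sequence is periodic with period 6.
(94 - 1) mod 6 = 3, so a_{94} = a_4 = 0.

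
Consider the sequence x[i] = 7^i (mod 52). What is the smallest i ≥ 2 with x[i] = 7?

13

Computing terms: x[1] = 7,  x[2] = 49,  x[3] = 31,  x[4] = 9,  x[5] = 11,  x[6] = 25,  x[7] = 19,  x[8] = 29,  x[9] = 47,  x[10] = 17,  x[11] = 15,  x[12] = 1,  x[13] = 7.
Since x[13] = x[1] = 7, the sequence is periodic with period 12.
The value 7 next appears (with i ≥ 2) at x[13].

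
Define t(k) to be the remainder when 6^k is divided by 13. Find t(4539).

Computing terms: t(1) = 6,  t(2) = 10,  t(3) = 8,  t(4) = 9,  t(5) = 2,  t(6) = 12,  t(7) = 7,  t(8) = 3,  t(9) = 5,  t(10) = 4,  t(11) = 11,  t(12) = 1,  t(13) = 6.
The sequence repeats with period 12.
(4539 - 1) mod 12 = 2, so t(4539) = t(3) = 8.

8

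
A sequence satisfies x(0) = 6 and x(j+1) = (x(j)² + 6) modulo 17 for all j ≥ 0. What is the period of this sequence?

5

Computing terms: x(0) = 6, x(1) = 8, x(2) = 2, x(3) = 10, x(4) = 4, x(5) = 5, x(6) = 14, x(7) = 15, x(8) = 10.
Since x(8) = x(3) = 10, the sequence is eventually periodic: after a pre-period of length 3 it cycles with period 5.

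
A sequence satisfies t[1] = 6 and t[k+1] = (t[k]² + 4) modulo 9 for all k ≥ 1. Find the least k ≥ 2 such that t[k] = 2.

3

Listing terms: t[1] = 6; t[2] = 4; t[3] = 2; t[4] = 8; t[5] = 5; t[6] = 2.
Since t[6] = t[3] = 2, the sequence is eventually periodic: after a pre-period of length 2 it cycles with period 3.
The value 2 first appears (with k ≥ 2) at t[3].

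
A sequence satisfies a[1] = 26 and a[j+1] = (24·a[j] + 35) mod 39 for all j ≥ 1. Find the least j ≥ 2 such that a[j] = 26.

13

Listing terms: a[1] = 26, a[2] = 35, a[3] = 17, a[4] = 14, a[5] = 20, a[6] = 8, a[7] = 32, a[8] = 23, a[9] = 2, a[10] = 5, a[11] = 38, a[12] = 11, a[13] = 26.
Since a[13] = a[1] = 26, the sequence is periodic with period 12.
The value 26 next appears (with j ≥ 2) at a[13].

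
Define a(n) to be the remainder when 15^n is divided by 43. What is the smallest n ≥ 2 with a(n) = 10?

We have a(1) = 15; a(2) = 10; a(3) = 21; a(4) = 14; a(5) = 38; a(6) = 11; a(7) = 36; a(8) = 24; a(9) = 16; a(10) = 25; a(11) = 31; a(12) = 35; a(13) = 9; a(14) = 6; a(15) = 4; a(16) = 17; a(17) = 40; a(18) = 41; a(19) = 13; a(20) = 23; a(21) = 1; a(22) = 15.
Since a(22) = a(1) = 15, the sequence is periodic with period 21.
The value 10 first appears (with n ≥ 2) at a(2).

2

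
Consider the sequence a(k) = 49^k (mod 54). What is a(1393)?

a(1) = 49; a(2) = 25; a(3) = 37; a(4) = 31; a(5) = 7; a(6) = 19; a(7) = 13; a(8) = 43; a(9) = 1; a(10) = 49.
Since a(10) = a(1) = 49, the sequence is periodic with period 9.
(1393 - 1) mod 9 = 6, so a(1393) = a(7) = 13.

13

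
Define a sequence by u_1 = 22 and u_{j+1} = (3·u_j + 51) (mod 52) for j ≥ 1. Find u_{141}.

Computing terms: u_1 = 22, u_2 = 13, u_3 = 38, u_4 = 9, u_5 = 26, u_6 = 25, u_7 = 22.
The sequence repeats with period 6.
So u_{141} = u_{1 + ((141-1) mod 6)} = u_3 = 38.

38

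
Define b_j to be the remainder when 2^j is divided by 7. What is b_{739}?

2

We have b_1 = 2, b_2 = 4, b_3 = 1, b_4 = 2.
The sequence repeats with period 3.
(739 - 1) mod 3 = 0, so b_{739} = b_1 = 2.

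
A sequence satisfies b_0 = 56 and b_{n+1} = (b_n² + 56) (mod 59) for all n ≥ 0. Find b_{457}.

19

Listing terms: b_0 = 56; b_1 = 6; b_2 = 33; b_3 = 24; b_4 = 42; b_5 = 50; b_6 = 19; b_7 = 4; b_8 = 13; b_9 = 48; b_{10} = 0; b_{11} = 56.
The sequence repeats with period 11.
(457 - 0) mod 11 = 6, so b_{457} = b_6 = 19.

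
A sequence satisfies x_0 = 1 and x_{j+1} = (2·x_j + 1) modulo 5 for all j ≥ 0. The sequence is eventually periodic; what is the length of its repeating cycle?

4

Listing terms: x_0 = 1; x_1 = 3; x_2 = 2; x_3 = 0; x_4 = 1.
Since x_4 = x_0 = 1, the sequence is periodic with period 4.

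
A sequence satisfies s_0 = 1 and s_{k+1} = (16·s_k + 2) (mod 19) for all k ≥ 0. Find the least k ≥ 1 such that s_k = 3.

4

Listing terms: s_0 = 1, s_1 = 18, s_2 = 5, s_3 = 6, s_4 = 3, s_5 = 12, s_6 = 4, s_7 = 9, s_8 = 13, s_9 = 1.
The sequence repeats with period 9.
The value 3 first appears (with k ≥ 1) at s_4.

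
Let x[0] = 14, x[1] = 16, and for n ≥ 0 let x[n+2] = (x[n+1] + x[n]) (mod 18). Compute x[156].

Listing terms: x[0] = 14, x[1] = 16, x[2] = 12, x[3] = 10, x[4] = 4, x[5] = 14, x[6] = 0, x[7] = 14, x[8] = 14, x[9] = 10, x[10] = 6, x[11] = 16, x[12] = 4, x[13] = 2, x[14] = 6, x[15] = 8, x[16] = 14, x[17] = 4, x[18] = 0, x[19] = 4, x[20] = 4, x[21] = 8, x[22] = 12, x[23] = 2, x[24] = 14, x[25] = 16.
Since (x[24], x[25]) = (x[0], x[1]) = (14, 16) (two consecutive terms determine the rest), the sequence is periodic with period 24.
So x[156] = x[0 + ((156-0) mod 24)] = x[12] = 4.

4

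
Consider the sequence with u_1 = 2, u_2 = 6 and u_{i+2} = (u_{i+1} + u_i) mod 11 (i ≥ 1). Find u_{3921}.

2

Computing terms: u_1 = 2, u_2 = 6, u_3 = 8, u_4 = 3, u_5 = 0, u_6 = 3, u_7 = 3, u_8 = 6, u_9 = 9, u_{10} = 4, u_{11} = 2, u_{12} = 6.
The sequence repeats with period 10.
(3921 - 1) mod 10 = 0, so u_{3921} = u_1 = 2.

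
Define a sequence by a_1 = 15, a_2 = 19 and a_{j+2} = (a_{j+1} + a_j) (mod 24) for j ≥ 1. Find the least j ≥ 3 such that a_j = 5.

4

a_1 = 15,  a_2 = 19,  a_3 = 10,  a_4 = 5,  a_5 = 15,  a_6 = 20,  a_7 = 11,  a_8 = 7,  a_9 = 18,  a_{10} = 1,  a_{11} = 19,  a_{12} = 20,  a_{13} = 15,  a_{14} = 11,  a_{15} = 2,  a_{16} = 13,  a_{17} = 15,  a_{18} = 4,  a_{19} = 19,  a_{20} = 23,  a_{21} = 18,  a_{22} = 17,  a_{23} = 11,  a_{24} = 4,  a_{25} = 15,  a_{26} = 19.
The sequence repeats with period 24.
The value 5 first appears (with j ≥ 3) at a_4.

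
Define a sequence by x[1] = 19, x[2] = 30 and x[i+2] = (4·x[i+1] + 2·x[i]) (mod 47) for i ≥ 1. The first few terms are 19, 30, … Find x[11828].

43

Computing terms: x[1] = 19, x[2] = 30, x[3] = 17, x[4] = 34, x[5] = 29, x[6] = 43, x[7] = 42, x[8] = 19, x[9] = 19, x[10] = 20, x[11] = 24, x[12] = 42, x[13] = 28, x[14] = 8, x[15] = 41, x[16] = 39, x[17] = 3, x[18] = 43, x[19] = 37, x[20] = 46, x[21] = 23, x[22] = 43, x[23] = 30, x[24] = 18, x[25] = 38, x[26] = 0, x[27] = 29, x[28] = 22, x[29] = 5, x[30] = 17, x[31] = 31, x[32] = 17, x[33] = 36, x[34] = 37, x[35] = 32, x[36] = 14, x[37] = 26, x[38] = 38, x[39] = 16, x[40] = 46, x[41] = 28, x[42] = 16, x[43] = 26, x[44] = 42, x[45] = 32, x[46] = 24, x[47] = 19, x[48] = 30.
The sequence repeats with period 46.
(11828 - 1) mod 46 = 5, so x[11828] = x[6] = 43.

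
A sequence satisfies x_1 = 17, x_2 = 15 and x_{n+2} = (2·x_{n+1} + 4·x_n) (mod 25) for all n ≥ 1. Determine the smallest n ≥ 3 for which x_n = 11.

14

x_1 = 17,  x_2 = 15,  x_3 = 23,  x_4 = 6,  x_5 = 4,  x_6 = 7,  x_7 = 5,  x_8 = 13,  x_9 = 21,  x_{10} = 19,  x_{11} = 22,  x_{12} = 20,  x_{13} = 3,  x_{14} = 11,  x_{15} = 9,  x_{16} = 12,  x_{17} = 10,  x_{18} = 18,  x_{19} = 1,  x_{20} = 24,  x_{21} = 2,  x_{22} = 0,  x_{23} = 8,  x_{24} = 16,  x_{25} = 14,  x_{26} = 17,  x_{27} = 15.
The sequence repeats with period 25.
The value 11 first appears (with n ≥ 3) at x_{14}.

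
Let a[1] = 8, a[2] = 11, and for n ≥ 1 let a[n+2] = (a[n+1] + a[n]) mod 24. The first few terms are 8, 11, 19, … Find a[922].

Computing terms: a[1] = 8; a[2] = 11; a[3] = 19; a[4] = 6; a[5] = 1; a[6] = 7; a[7] = 8; a[8] = 15; a[9] = 23; a[10] = 14; a[11] = 13; a[12] = 3; a[13] = 16; a[14] = 19; a[15] = 11; a[16] = 6; a[17] = 17; a[18] = 23; a[19] = 16; a[20] = 15; a[21] = 7; a[22] = 22; a[23] = 5; a[24] = 3; a[25] = 8; a[26] = 11.
The sequence repeats with period 24.
So a[922] = a[1 + ((922-1) mod 24)] = a[10] = 14.

14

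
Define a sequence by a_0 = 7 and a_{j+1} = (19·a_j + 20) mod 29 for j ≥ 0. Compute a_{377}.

20

We have a_0 = 7; a_1 = 8; a_2 = 27; a_3 = 11; a_4 = 26; a_5 = 21; a_6 = 13; a_7 = 6; a_8 = 18; a_9 = 14; a_{10} = 25; a_{11} = 2; a_{12} = 0; a_{13} = 20; a_{14} = 23; a_{15} = 22; a_{16} = 3; a_{17} = 19; a_{18} = 4; a_{19} = 9; a_{20} = 17; a_{21} = 24; a_{22} = 12; a_{23} = 16; a_{24} = 5; a_{25} = 28; a_{26} = 1; a_{27} = 10; a_{28} = 7.
The sequence repeats with period 28.
(377 - 0) mod 28 = 13, so a_{377} = a_{13} = 20.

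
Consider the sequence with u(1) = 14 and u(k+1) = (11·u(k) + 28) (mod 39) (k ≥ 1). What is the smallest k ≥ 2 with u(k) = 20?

12

Listing terms: u(1) = 14, u(2) = 26, u(3) = 2, u(4) = 11, u(5) = 32, u(6) = 29, u(7) = 35, u(8) = 23, u(9) = 8, u(10) = 38, u(11) = 17, u(12) = 20, u(13) = 14.
The sequence repeats with period 12.
The value 20 first appears (with k ≥ 2) at u(12).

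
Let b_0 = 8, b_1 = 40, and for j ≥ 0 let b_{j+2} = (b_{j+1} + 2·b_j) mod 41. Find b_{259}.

b_0 = 8,  b_1 = 40,  b_2 = 15,  b_3 = 13,  b_4 = 2,  b_5 = 28,  b_6 = 32,  b_7 = 6,  b_8 = 29,  b_9 = 0,  b_{10} = 17,  b_{11} = 17,  b_{12} = 10,  b_{13} = 3,  b_{14} = 23,  b_{15} = 29,  b_{16} = 34,  b_{17} = 10,  b_{18} = 37,  b_{19} = 16,  b_{20} = 8,  b_{21} = 40.
Since (b_{20}, b_{21}) = (b_0, b_1) = (8, 40) (two consecutive terms determine the rest), the sequence is periodic with period 20.
So b_{259} = b_{0 + ((259-0) mod 20)} = b_{19} = 16.

16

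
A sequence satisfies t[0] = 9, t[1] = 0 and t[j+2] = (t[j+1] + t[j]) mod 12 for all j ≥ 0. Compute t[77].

Listing terms: t[0] = 9, t[1] = 0, t[2] = 9, t[3] = 9, t[4] = 6, t[5] = 3, t[6] = 9, t[7] = 0.
The sequence repeats with period 6.
So t[77] = t[0 + ((77-0) mod 6)] = t[5] = 3.

3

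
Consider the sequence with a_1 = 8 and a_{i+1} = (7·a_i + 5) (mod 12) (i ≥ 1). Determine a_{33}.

0

Listing terms: a_1 = 8,  a_2 = 1,  a_3 = 0,  a_4 = 5,  a_5 = 4,  a_6 = 9,  a_7 = 8.
Since a_7 = a_1 = 8, the sequence is periodic with period 6.
So a_{33} = a_{1 + ((33-1) mod 6)} = a_3 = 0.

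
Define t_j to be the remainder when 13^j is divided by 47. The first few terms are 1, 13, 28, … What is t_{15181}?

We have t_0 = 1, t_1 = 13, t_2 = 28, t_3 = 35, t_4 = 32, t_5 = 40, t_6 = 3, t_7 = 39, t_8 = 37, t_9 = 11, t_{10} = 2, t_{11} = 26, t_{12} = 9, t_{13} = 23, t_{14} = 17, t_{15} = 33, t_{16} = 6, t_{17} = 31, t_{18} = 27, t_{19} = 22, t_{20} = 4, t_{21} = 5, t_{22} = 18, t_{23} = 46, t_{24} = 34, t_{25} = 19, t_{26} = 12, t_{27} = 15, t_{28} = 7, t_{29} = 44, t_{30} = 8, t_{31} = 10, t_{32} = 36, t_{33} = 45, t_{34} = 21, t_{35} = 38, t_{36} = 24, t_{37} = 30, t_{38} = 14, t_{39} = 41, t_{40} = 16, t_{41} = 20, t_{42} = 25, t_{43} = 43, t_{44} = 42, t_{45} = 29, t_{46} = 1.
The sequence repeats with period 46.
(15181 - 0) mod 46 = 1, so t_{15181} = t_1 = 13.

13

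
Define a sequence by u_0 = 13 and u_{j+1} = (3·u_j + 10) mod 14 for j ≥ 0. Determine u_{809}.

Computing terms: u_0 = 13, u_1 = 7, u_2 = 3, u_3 = 5, u_4 = 11, u_5 = 1, u_6 = 13.
Since u_6 = u_0 = 13, the sequence is periodic with period 6.
So u_{809} = u_{0 + ((809-0) mod 6)} = u_5 = 1.

1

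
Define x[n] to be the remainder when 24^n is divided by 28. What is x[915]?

20

We have x[0] = 1, x[1] = 24, x[2] = 16, x[3] = 20, x[4] = 4, x[5] = 12, x[6] = 8, x[7] = 24.
Since x[7] = x[1] = 24, the sequence is eventually periodic: after a pre-period of length 1 it cycles with period 6.
For n ≥ 1, x[n] depends only on (n - 1) mod 6. (915 - 1) mod 6 = 2, so x[915] = x[3] = 20.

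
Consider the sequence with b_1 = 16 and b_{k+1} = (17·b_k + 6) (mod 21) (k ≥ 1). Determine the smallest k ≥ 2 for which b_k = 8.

Computing terms: b_1 = 16, b_2 = 5, b_3 = 7, b_4 = 20, b_5 = 10, b_6 = 8, b_7 = 16.
Since b_7 = b_1 = 16, the sequence is periodic with period 6.
The value 8 first appears (with k ≥ 2) at b_6.

6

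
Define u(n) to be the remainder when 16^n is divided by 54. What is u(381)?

46

Computing terms: u(1) = 16; u(2) = 40; u(3) = 46; u(4) = 34; u(5) = 4; u(6) = 10; u(7) = 52; u(8) = 22; u(9) = 28; u(10) = 16.
Since u(10) = u(1) = 16, the sequence is periodic with period 9.
(381 - 1) mod 9 = 2, so u(381) = u(3) = 46.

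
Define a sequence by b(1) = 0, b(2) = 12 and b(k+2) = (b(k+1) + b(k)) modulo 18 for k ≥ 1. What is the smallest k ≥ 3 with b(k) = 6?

b(1) = 0; b(2) = 12; b(3) = 12; b(4) = 6; b(5) = 0; b(6) = 6; b(7) = 6; b(8) = 12; b(9) = 0; b(10) = 12.
The sequence repeats with period 8.
The value 6 first appears (with k ≥ 3) at b(4).

4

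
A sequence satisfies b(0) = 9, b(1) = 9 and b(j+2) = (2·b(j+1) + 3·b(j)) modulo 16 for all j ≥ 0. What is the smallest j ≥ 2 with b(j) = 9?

8

Listing terms: b(0) = 9,  b(1) = 9,  b(2) = 13,  b(3) = 5,  b(4) = 1,  b(5) = 1,  b(6) = 5,  b(7) = 13,  b(8) = 9,  b(9) = 9.
Since (b(8), b(9)) = (b(0), b(1)) = (9, 9) (two consecutive terms determine the rest), the sequence is periodic with period 8.
The value 9 next appears (with j ≥ 2) at b(8).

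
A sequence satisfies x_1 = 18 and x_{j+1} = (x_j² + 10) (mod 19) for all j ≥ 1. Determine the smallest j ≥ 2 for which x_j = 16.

Computing terms: x_1 = 18; x_2 = 11; x_3 = 17; x_4 = 14; x_5 = 16; x_6 = 0; x_7 = 10; x_8 = 15; x_9 = 7; x_{10} = 2; x_{11} = 14.
Since x_{11} = x_4 = 14, the sequence is eventually periodic: after a pre-period of length 3 it cycles with period 7.
The value 16 first appears (with j ≥ 2) at x_5.

5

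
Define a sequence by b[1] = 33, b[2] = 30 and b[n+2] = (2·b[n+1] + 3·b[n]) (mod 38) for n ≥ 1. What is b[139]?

29

Listing terms: b[1] = 33, b[2] = 30, b[3] = 7, b[4] = 28, b[5] = 1, b[6] = 10, b[7] = 23, b[8] = 0, b[9] = 31, b[10] = 24, b[11] = 27, b[12] = 12, b[13] = 29, b[14] = 18, b[15] = 9, b[16] = 34, b[17] = 19, b[18] = 26, b[19] = 33, b[20] = 30.
Since (b[19], b[20]) = (b[1], b[2]) = (33, 30) (two consecutive terms determine the rest), the sequence is periodic with period 18.
So b[139] = b[1 + ((139-1) mod 18)] = b[13] = 29.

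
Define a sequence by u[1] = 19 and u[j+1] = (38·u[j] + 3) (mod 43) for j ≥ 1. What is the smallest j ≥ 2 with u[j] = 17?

7

u[1] = 19,  u[2] = 37,  u[3] = 33,  u[4] = 10,  u[5] = 39,  u[6] = 23,  u[7] = 17,  u[8] = 4,  u[9] = 26,  u[10] = 2,  u[11] = 36,  u[12] = 38,  u[13] = 28,  u[14] = 35,  u[15] = 0,  u[16] = 3,  u[17] = 31,  u[18] = 20,  u[19] = 32,  u[20] = 15,  u[21] = 14,  u[22] = 19.
The sequence repeats with period 21.
The value 17 first appears (with j ≥ 2) at u[7].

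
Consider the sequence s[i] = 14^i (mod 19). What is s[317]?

13

s[1] = 14,  s[2] = 6,  s[3] = 8,  s[4] = 17,  s[5] = 10,  s[6] = 7,  s[7] = 3,  s[8] = 4,  s[9] = 18,  s[10] = 5,  s[11] = 13,  s[12] = 11,  s[13] = 2,  s[14] = 9,  s[15] = 12,  s[16] = 16,  s[17] = 15,  s[18] = 1,  s[19] = 14.
The sequence repeats with period 18.
(317 - 1) mod 18 = 10, so s[317] = s[11] = 13.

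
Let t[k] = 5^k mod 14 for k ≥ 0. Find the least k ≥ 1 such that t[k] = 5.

t[0] = 1,  t[1] = 5,  t[2] = 11,  t[3] = 13,  t[4] = 9,  t[5] = 3,  t[6] = 1.
The sequence repeats with period 6.
The value 5 first appears (with k ≥ 1) at t[1].

1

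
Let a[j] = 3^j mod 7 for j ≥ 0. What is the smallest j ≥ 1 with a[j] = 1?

6

Computing terms: a[0] = 1; a[1] = 3; a[2] = 2; a[3] = 6; a[4] = 4; a[5] = 5; a[6] = 1.
The sequence repeats with period 6.
The value 1 next appears (with j ≥ 1) at a[6].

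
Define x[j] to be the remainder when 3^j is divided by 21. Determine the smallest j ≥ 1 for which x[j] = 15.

6

x[0] = 1, x[1] = 3, x[2] = 9, x[3] = 6, x[4] = 18, x[5] = 12, x[6] = 15, x[7] = 3.
Since x[7] = x[1] = 3, the sequence is eventually periodic: after a pre-period of length 1 it cycles with period 6.
The value 15 first appears (with j ≥ 1) at x[6].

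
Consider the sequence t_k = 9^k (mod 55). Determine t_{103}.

Computing terms: t_1 = 9,  t_2 = 26,  t_3 = 14,  t_4 = 16,  t_5 = 34,  t_6 = 31,  t_7 = 4,  t_8 = 36,  t_9 = 49,  t_{10} = 1,  t_{11} = 9.
Since t_{11} = t_1 = 9, the sequence is periodic with period 10.
(103 - 1) mod 10 = 2, so t_{103} = t_3 = 14.

14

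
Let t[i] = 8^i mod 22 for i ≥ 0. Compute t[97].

We have t[0] = 1; t[1] = 8; t[2] = 20; t[3] = 6; t[4] = 4; t[5] = 10; t[6] = 14; t[7] = 2; t[8] = 16; t[9] = 18; t[10] = 12; t[11] = 8.
Since t[11] = t[1] = 8, the sequence is eventually periodic: after a pre-period of length 1 it cycles with period 10.
For i ≥ 1, t[i] depends only on (i - 1) mod 10. (97 - 1) mod 10 = 6, so t[97] = t[7] = 2.

2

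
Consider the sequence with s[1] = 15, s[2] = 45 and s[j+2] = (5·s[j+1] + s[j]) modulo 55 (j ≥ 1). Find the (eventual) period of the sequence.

We have s[1] = 15, s[2] = 45, s[3] = 20, s[4] = 35, s[5] = 30, s[6] = 20, s[7] = 20, s[8] = 10, s[9] = 15, s[10] = 30, s[11] = 0, s[12] = 30, s[13] = 40, s[14] = 10, s[15] = 35, s[16] = 20, s[17] = 25, s[18] = 35, s[19] = 35, s[20] = 45, s[21] = 40, s[22] = 25, s[23] = 0, s[24] = 25, s[25] = 15, s[26] = 45.
The sequence repeats with period 24.

24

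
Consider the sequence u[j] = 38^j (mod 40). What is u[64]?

u[1] = 38; u[2] = 4; u[3] = 32; u[4] = 16; u[5] = 8; u[6] = 24; u[7] = 32.
Since u[7] = u[3] = 32, the sequence is eventually periodic: after a pre-period of length 2 it cycles with period 4.
For j ≥ 3, u[j] depends only on (j - 3) mod 4. (64 - 3) mod 4 = 1, so u[64] = u[4] = 16.

16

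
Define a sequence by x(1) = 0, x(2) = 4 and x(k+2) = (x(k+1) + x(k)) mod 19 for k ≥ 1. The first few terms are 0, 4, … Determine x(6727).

Computing terms: x(1) = 0; x(2) = 4; x(3) = 4; x(4) = 8; x(5) = 12; x(6) = 1; x(7) = 13; x(8) = 14; x(9) = 8; x(10) = 3; x(11) = 11; x(12) = 14; x(13) = 6; x(14) = 1; x(15) = 7; x(16) = 8; x(17) = 15; x(18) = 4; x(19) = 0; x(20) = 4.
Since (x(19), x(20)) = (x(1), x(2)) = (0, 4) (two consecutive terms determine the rest), the sequence is periodic with period 18.
(6727 - 1) mod 18 = 12, so x(6727) = x(13) = 6.

6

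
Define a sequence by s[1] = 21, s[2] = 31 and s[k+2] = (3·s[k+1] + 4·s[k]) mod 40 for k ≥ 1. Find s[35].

Computing terms: s[1] = 21,  s[2] = 31,  s[3] = 17,  s[4] = 15,  s[5] = 33,  s[6] = 39,  s[7] = 9,  s[8] = 23,  s[9] = 25,  s[10] = 7,  s[11] = 1,  s[12] = 31,  s[13] = 17.
Since (s[12], s[13]) = (s[2], s[3]) = (31, 17) (two consecutive terms determine the rest), the sequence is eventually periodic: after a pre-period of length 1 it cycles with period 10.
For k ≥ 2, s[k] depends only on (k - 2) mod 10. (35 - 2) mod 10 = 3, so s[35] = s[5] = 33.

33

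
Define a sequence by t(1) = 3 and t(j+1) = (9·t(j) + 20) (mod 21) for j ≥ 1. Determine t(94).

17

Computing terms: t(1) = 3, t(2) = 5, t(3) = 2, t(4) = 17, t(5) = 5.
Since t(5) = t(2) = 5, the sequence is eventually periodic: after a pre-period of length 1 it cycles with period 3.
For j ≥ 2, t(j) depends only on (j - 2) mod 3. (94 - 2) mod 3 = 2, so t(94) = t(4) = 17.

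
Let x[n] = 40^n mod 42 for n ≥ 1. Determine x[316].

16

Computing terms: x[1] = 40, x[2] = 4, x[3] = 34, x[4] = 16, x[5] = 10, x[6] = 22, x[7] = 40.
The sequence repeats with period 6.
(316 - 1) mod 6 = 3, so x[316] = x[4] = 16.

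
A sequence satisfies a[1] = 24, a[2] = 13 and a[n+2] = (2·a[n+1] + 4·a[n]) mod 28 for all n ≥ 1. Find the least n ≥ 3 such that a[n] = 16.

4

We have a[1] = 24; a[2] = 13; a[3] = 10; a[4] = 16; a[5] = 16; a[6] = 12; a[7] = 4; a[8] = 0; a[9] = 16; a[10] = 4; a[11] = 16; a[12] = 20; a[13] = 20; a[14] = 8; a[15] = 12; a[16] = 0; a[17] = 20; a[18] = 12; a[19] = 20; a[20] = 4; a[21] = 4; a[22] = 24; a[23] = 8; a[24] = 0; a[25] = 4; a[26] = 8; a[27] = 4; a[28] = 12; a[29] = 12; a[30] = 16; a[31] = 24; a[32] = 0; a[33] = 12; a[34] = 24; a[35] = 12; a[36] = 8; a[37] = 8; a[38] = 20; a[39] = 16; a[40] = 0; a[41] = 8; a[42] = 16; a[43] = 8; a[44] = 24; a[45] = 24; a[46] = 4; a[47] = 20; a[48] = 0; a[49] = 24; a[50] = 20; a[51] = 24; a[52] = 16; a[53] = 16.
Since (a[52], a[53]) = (a[4], a[5]) = (16, 16) (two consecutive terms determine the rest), the sequence is eventually periodic: after a pre-period of length 3 it cycles with period 48.
The value 16 first appears (with n ≥ 3) at a[4].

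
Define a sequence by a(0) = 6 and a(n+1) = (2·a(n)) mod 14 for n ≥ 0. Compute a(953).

10

We have a(0) = 6,  a(1) = 12,  a(2) = 10,  a(3) = 6.
Since a(3) = a(0) = 6, the sequence is periodic with period 3.
(953 - 0) mod 3 = 2, so a(953) = a(2) = 10.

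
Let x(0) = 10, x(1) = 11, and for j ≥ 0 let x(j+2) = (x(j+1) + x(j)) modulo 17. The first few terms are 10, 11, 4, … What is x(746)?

x(0) = 10, x(1) = 11, x(2) = 4, x(3) = 15, x(4) = 2, x(5) = 0, x(6) = 2, x(7) = 2, x(8) = 4, x(9) = 6, x(10) = 10, x(11) = 16, x(12) = 9, x(13) = 8, x(14) = 0, x(15) = 8, x(16) = 8, x(17) = 16, x(18) = 7, x(19) = 6, x(20) = 13, x(21) = 2, x(22) = 15, x(23) = 0, x(24) = 15, x(25) = 15, x(26) = 13, x(27) = 11, x(28) = 7, x(29) = 1, x(30) = 8, x(31) = 9, x(32) = 0, x(33) = 9, x(34) = 9, x(35) = 1, x(36) = 10, x(37) = 11.
The sequence repeats with period 36.
So x(746) = x(0 + ((746-0) mod 36)) = x(26) = 13.

13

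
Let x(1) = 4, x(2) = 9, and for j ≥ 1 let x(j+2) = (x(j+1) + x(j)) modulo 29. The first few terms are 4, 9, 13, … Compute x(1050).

5

We have x(1) = 4,  x(2) = 9,  x(3) = 13,  x(4) = 22,  x(5) = 6,  x(6) = 28,  x(7) = 5,  x(8) = 4,  x(9) = 9.
The sequence repeats with period 7.
So x(1050) = x(1 + ((1050-1) mod 7)) = x(7) = 5.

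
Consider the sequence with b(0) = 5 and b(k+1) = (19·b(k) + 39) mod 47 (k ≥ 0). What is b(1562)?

Computing terms: b(0) = 5,  b(1) = 40,  b(2) = 0,  b(3) = 39,  b(4) = 28,  b(5) = 7,  b(6) = 31,  b(7) = 17,  b(8) = 33,  b(9) = 8,  b(10) = 3,  b(11) = 2,  b(12) = 30,  b(13) = 45,  b(14) = 1,  b(15) = 11,  b(16) = 13,  b(17) = 4,  b(18) = 21,  b(19) = 15,  b(20) = 42,  b(21) = 38,  b(22) = 9,  b(23) = 22,  b(24) = 34,  b(25) = 27,  b(26) = 35,  b(27) = 46,  b(28) = 20,  b(29) = 43,  b(30) = 10,  b(31) = 41,  b(32) = 19,  b(33) = 24,  b(34) = 25,  b(35) = 44,  b(36) = 29,  b(37) = 26,  b(38) = 16,  b(39) = 14,  b(40) = 23,  b(41) = 6,  b(42) = 12,  b(43) = 32,  b(44) = 36,  b(45) = 18,  b(46) = 5.
Since b(46) = b(0) = 5, the sequence is periodic with period 46.
So b(1562) = b(0 + ((1562-0) mod 46)) = b(44) = 36.

36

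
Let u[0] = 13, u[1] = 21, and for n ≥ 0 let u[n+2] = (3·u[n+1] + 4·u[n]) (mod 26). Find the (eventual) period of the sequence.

Computing terms: u[0] = 13; u[1] = 21; u[2] = 11; u[3] = 13; u[4] = 5; u[5] = 15; u[6] = 13; u[7] = 21.
Since (u[6], u[7]) = (u[0], u[1]) = (13, 21) (two consecutive terms determine the rest), the sequence is periodic with period 6.

6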